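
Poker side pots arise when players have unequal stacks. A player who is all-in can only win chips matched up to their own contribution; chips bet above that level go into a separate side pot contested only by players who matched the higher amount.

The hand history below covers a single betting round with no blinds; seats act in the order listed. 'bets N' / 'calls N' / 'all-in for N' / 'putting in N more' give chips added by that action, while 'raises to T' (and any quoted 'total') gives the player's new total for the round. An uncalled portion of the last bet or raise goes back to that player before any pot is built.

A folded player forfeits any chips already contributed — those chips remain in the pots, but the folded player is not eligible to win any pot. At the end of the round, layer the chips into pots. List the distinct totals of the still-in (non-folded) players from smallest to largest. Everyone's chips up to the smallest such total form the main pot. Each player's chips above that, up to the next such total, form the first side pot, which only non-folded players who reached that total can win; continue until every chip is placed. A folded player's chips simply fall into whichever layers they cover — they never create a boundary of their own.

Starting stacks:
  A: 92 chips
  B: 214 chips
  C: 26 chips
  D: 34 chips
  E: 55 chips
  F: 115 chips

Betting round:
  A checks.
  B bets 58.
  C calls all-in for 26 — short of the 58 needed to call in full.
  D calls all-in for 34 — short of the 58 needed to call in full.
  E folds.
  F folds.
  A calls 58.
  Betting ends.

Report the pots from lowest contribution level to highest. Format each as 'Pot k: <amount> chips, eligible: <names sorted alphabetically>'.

Pot 1: 104 chips, eligible: A, B, C, D
Pot 2: 24 chips, eligible: A, B, D
Pot 3: 48 chips, eligible: A, B

Derivation:
Contributions: A=58, B=58, C=26, D=34
Folded: E, F
Pot levels (distinct totals of non-folded players): 26, 34, 58
Layer 1-26: 26 each from A, B, C, D = 26*4 = 104 chips; eligible A, B, C, D
Layer 27-34: 8 each from A, B, D = 8*3 = 24 chips; eligible A, B, D
Layer 35-58: 24 each from A, B = 24*2 = 48 chips; eligible A, B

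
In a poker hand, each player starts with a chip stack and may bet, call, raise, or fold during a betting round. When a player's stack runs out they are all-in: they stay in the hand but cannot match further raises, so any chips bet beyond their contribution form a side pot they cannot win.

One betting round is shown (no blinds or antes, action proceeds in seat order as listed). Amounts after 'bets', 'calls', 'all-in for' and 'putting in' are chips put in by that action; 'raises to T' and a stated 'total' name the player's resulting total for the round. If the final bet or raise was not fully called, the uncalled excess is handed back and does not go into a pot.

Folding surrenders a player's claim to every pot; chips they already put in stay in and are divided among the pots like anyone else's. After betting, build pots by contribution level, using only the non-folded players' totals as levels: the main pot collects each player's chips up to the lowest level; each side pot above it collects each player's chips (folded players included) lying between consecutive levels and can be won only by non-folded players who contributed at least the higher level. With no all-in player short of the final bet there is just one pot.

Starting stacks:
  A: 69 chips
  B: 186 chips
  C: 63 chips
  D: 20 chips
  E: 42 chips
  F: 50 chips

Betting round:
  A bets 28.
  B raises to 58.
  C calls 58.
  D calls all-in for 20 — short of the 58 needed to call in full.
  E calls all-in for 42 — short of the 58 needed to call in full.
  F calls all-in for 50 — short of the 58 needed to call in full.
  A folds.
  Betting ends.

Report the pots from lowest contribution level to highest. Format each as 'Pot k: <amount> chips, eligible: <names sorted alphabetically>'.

Pot 1: 120 chips, eligible: B, C, D, E, F
Pot 2: 96 chips, eligible: B, C, E, F
Pot 3: 24 chips, eligible: B, C, F
Pot 4: 16 chips, eligible: B, C

Derivation:
Contributions: A=28, B=58, C=58, D=20, E=42, F=50
Folded: A
Pot levels (distinct totals of non-folded players): 20, 42, 50, 58
Layer 1-20: 20 each from A, B, C, D, E, F = 20*6 = 120 chips; eligible B, C, D, E, F
Layer 21-42: A 8 + B 22 + C 22 + E 22 + F 22 = 96 chips; eligible B, C, E, F
Layer 43-50: 8 each from B, C, F = 8*3 = 24 chips; eligible B, C, F
Layer 51-58: 8 each from B, C = 8*2 = 16 chips; eligible B, C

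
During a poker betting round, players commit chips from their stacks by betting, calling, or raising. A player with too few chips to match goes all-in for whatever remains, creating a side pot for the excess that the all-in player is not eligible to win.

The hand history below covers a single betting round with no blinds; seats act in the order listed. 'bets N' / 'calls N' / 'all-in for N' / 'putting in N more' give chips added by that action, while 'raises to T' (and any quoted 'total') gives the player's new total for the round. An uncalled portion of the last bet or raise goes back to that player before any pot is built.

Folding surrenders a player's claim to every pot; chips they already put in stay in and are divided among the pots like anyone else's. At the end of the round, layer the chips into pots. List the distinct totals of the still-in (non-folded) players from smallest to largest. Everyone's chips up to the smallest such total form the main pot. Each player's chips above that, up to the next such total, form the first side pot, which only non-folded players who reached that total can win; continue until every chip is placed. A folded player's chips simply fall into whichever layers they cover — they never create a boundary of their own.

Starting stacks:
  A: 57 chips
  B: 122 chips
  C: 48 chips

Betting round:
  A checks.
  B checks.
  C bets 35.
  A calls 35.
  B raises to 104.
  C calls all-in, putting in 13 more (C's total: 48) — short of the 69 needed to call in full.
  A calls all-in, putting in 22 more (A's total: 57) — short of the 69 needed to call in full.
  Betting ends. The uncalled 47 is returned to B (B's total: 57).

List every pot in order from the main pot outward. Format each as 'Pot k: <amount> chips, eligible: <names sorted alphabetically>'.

Pot 1: 144 chips, eligible: A, B, C
Pot 2: 18 chips, eligible: A, B

Derivation:
Contributions (after 47 returned to B): A=57, B=57, C=48
Pot levels (distinct totals of non-folded players): 48, 57
Layer 1-48: 48 each from A, B, C = 48*3 = 144 chips; eligible A, B, C
Layer 49-57: 9 each from A, B = 9*2 = 18 chips; eligible A, B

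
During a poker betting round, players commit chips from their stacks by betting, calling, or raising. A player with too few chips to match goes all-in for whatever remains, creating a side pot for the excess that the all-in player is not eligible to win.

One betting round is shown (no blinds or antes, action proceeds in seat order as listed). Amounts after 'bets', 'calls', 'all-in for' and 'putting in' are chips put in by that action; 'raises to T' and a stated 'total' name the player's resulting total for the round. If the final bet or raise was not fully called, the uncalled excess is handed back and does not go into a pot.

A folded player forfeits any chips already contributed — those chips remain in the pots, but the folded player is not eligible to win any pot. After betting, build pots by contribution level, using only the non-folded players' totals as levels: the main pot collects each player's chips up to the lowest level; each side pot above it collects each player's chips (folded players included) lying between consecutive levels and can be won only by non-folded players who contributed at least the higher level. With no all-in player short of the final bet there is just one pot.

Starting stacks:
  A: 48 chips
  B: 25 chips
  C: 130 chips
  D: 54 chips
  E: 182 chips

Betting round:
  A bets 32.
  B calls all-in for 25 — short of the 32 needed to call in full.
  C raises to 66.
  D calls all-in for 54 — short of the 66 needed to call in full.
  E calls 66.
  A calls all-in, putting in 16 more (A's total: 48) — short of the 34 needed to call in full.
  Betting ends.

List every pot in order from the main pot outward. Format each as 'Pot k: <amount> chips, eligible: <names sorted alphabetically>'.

Pot 1: 125 chips, eligible: A, B, C, D, E
Pot 2: 92 chips, eligible: A, C, D, E
Pot 3: 18 chips, eligible: C, D, E
Pot 4: 24 chips, eligible: C, E

Derivation:
Contributions: A=48, B=25, C=66, D=54, E=66
Pot levels (distinct totals of non-folded players): 25, 48, 54, 66
Layer 1-25: 25 each from A, B, C, D, E = 25*5 = 125 chips; eligible A, B, C, D, E
Layer 26-48: 23 each from A, C, D, E = 23*4 = 92 chips; eligible A, C, D, E
Layer 49-54: 6 each from C, D, E = 6*3 = 18 chips; eligible C, D, E
Layer 55-66: 12 each from C, E = 12*2 = 24 chips; eligible C, E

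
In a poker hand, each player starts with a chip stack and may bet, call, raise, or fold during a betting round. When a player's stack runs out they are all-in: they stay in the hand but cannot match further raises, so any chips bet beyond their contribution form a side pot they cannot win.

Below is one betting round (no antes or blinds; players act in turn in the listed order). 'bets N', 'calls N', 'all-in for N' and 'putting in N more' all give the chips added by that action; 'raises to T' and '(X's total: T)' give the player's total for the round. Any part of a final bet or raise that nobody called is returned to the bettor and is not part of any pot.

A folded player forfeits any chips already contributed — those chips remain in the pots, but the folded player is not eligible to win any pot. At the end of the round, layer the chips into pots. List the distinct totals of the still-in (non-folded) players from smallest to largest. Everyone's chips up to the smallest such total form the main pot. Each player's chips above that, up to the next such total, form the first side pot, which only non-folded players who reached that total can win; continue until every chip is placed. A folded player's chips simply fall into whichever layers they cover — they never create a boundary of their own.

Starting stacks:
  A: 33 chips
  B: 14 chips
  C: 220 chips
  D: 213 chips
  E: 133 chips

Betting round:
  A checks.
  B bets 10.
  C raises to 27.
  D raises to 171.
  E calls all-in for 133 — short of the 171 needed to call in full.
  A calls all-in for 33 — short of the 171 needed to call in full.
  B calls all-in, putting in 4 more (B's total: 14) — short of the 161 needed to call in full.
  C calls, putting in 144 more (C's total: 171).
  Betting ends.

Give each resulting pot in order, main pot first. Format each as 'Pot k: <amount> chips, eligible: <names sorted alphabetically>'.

Pot 1: 70 chips, eligible: A, B, C, D, E
Pot 2: 76 chips, eligible: A, C, D, E
Pot 3: 300 chips, eligible: C, D, E
Pot 4: 76 chips, eligible: C, D

Derivation:
Contributions: A=33, B=14, C=171, D=171, E=133
Pot levels (distinct totals of non-folded players): 14, 33, 133, 171
Layer 1-14: 14 each from A, B, C, D, E = 14*5 = 70 chips; eligible A, B, C, D, E
Layer 15-33: 19 each from A, C, D, E = 19*4 = 76 chips; eligible A, C, D, E
Layer 34-133: 100 each from C, D, E = 100*3 = 300 chips; eligible C, D, E
Layer 134-171: 38 each from C, D = 38*2 = 76 chips; eligible C, D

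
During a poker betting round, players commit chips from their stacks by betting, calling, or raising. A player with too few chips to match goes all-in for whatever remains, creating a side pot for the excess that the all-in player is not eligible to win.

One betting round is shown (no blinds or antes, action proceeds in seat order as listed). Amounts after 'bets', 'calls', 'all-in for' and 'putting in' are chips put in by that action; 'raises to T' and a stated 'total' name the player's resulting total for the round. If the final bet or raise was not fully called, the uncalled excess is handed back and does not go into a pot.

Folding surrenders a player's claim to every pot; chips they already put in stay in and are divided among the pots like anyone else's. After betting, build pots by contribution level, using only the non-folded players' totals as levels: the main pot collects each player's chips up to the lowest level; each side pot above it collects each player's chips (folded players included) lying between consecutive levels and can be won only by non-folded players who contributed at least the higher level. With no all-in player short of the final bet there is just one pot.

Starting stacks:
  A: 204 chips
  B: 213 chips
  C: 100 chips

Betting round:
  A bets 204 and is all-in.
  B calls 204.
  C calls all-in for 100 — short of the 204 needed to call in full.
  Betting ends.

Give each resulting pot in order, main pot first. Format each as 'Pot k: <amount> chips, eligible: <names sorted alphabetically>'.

Contributions: A=204, B=204, C=100
Pot levels (distinct totals of non-folded players): 100, 204
Layer 1-100: 100 each from A, B, C = 100*3 = 300 chips; eligible A, B, C
Layer 101-204: 104 each from A, B = 104*2 = 208 chips; eligible A, B

Pot 1: 300 chips, eligible: A, B, C
Pot 2: 208 chips, eligible: A, B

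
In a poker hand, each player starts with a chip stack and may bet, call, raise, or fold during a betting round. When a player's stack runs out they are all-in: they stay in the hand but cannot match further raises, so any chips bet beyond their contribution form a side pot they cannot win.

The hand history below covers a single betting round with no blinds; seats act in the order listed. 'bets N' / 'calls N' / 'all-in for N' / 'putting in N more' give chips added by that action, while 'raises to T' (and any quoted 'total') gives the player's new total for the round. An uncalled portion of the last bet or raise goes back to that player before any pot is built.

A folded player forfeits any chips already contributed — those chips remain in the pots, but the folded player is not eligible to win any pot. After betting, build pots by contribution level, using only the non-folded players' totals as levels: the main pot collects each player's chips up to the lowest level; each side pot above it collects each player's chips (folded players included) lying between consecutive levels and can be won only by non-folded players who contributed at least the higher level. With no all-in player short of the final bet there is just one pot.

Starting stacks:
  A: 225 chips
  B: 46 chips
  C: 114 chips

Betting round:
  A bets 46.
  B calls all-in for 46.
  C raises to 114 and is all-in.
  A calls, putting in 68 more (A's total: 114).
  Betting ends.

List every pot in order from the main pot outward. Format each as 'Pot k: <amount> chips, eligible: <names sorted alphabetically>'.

Contributions: A=114, B=46, C=114
Pot levels (distinct totals of non-folded players): 46, 114
Layer 1-46: 46 each from A, B, C = 46*3 = 138 chips; eligible A, B, C
Layer 47-114: 68 each from A, C = 68*2 = 136 chips; eligible A, C

Pot 1: 138 chips, eligible: A, B, C
Pot 2: 136 chips, eligible: A, C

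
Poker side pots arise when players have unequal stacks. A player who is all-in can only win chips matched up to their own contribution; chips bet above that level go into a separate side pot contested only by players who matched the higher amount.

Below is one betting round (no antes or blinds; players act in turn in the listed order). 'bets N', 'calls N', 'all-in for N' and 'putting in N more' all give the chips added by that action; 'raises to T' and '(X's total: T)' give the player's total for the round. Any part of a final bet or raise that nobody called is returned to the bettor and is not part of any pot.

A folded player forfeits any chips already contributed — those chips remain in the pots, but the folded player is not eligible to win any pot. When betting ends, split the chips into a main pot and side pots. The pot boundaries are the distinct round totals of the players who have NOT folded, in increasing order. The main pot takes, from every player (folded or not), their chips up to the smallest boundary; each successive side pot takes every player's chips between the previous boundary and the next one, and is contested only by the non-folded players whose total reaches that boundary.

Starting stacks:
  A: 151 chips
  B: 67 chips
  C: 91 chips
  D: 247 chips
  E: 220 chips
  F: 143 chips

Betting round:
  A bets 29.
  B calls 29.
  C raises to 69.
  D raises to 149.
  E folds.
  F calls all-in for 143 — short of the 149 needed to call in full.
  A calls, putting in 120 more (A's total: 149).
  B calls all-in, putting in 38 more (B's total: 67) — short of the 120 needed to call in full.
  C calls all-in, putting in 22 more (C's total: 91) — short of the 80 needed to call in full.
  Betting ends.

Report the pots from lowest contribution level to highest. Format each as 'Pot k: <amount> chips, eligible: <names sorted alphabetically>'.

Contributions: A=149, B=67, C=91, D=149, F=143
Folded: E
Pot levels (distinct totals of non-folded players): 67, 91, 143, 149
Layer 1-67: 67 each from A, B, C, D, F = 67*5 = 335 chips; eligible A, B, C, D, F
Layer 68-91: 24 each from A, C, D, F = 24*4 = 96 chips; eligible A, C, D, F
Layer 92-143: 52 each from A, D, F = 52*3 = 156 chips; eligible A, D, F
Layer 144-149: 6 each from A, D = 6*2 = 12 chips; eligible A, D

Pot 1: 335 chips, eligible: A, B, C, D, F
Pot 2: 96 chips, eligible: A, C, D, F
Pot 3: 156 chips, eligible: A, D, F
Pot 4: 12 chips, eligible: A, D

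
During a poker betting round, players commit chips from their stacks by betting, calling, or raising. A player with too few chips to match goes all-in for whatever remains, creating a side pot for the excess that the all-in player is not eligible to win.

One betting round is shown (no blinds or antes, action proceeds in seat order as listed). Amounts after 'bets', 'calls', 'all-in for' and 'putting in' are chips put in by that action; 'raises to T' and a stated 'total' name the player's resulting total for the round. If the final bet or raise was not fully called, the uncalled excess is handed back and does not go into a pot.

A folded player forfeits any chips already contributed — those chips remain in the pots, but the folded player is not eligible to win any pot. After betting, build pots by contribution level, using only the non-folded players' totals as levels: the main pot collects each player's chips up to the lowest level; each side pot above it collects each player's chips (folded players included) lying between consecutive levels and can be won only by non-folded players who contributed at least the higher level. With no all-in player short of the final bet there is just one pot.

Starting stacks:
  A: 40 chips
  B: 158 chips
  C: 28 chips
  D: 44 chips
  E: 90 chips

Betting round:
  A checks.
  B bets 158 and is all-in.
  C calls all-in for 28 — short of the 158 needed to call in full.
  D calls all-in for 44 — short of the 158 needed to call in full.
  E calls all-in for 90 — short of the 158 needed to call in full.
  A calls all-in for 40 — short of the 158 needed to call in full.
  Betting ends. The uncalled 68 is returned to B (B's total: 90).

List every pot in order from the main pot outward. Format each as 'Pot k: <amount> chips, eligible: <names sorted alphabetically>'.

Contributions (after 68 returned to B): A=40, B=90, C=28, D=44, E=90
Pot levels (distinct totals of non-folded players): 28, 40, 44, 90
Layer 1-28: 28 each from A, B, C, D, E = 28*5 = 140 chips; eligible A, B, C, D, E
Layer 29-40: 12 each from A, B, D, E = 12*4 = 48 chips; eligible A, B, D, E
Layer 41-44: 4 each from B, D, E = 4*3 = 12 chips; eligible B, D, E
Layer 45-90: 46 each from B, E = 46*2 = 92 chips; eligible B, E

Pot 1: 140 chips, eligible: A, B, C, D, E
Pot 2: 48 chips, eligible: A, B, D, E
Pot 3: 12 chips, eligible: B, D, E
Pot 4: 92 chips, eligible: B, E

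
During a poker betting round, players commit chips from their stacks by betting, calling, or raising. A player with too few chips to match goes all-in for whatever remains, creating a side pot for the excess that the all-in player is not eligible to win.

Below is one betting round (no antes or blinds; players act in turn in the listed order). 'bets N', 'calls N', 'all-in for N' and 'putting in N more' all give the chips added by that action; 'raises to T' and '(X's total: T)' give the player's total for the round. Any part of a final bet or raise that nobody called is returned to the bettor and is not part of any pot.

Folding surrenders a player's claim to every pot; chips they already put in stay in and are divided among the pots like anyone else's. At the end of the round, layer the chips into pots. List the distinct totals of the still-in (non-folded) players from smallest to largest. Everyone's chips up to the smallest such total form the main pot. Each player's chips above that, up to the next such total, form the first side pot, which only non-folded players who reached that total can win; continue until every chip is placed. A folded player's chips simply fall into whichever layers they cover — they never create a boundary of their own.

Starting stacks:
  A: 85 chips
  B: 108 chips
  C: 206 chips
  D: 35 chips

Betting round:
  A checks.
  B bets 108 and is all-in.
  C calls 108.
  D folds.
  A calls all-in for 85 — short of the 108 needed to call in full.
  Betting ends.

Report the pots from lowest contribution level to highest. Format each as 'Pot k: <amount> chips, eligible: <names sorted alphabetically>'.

Contributions: A=85, B=108, C=108
Folded: D
Pot levels (distinct totals of non-folded players): 85, 108
Layer 1-85: 85 each from A, B, C = 85*3 = 255 chips; eligible A, B, C
Layer 86-108: 23 each from B, C = 23*2 = 46 chips; eligible B, C

Pot 1: 255 chips, eligible: A, B, C
Pot 2: 46 chips, eligible: B, C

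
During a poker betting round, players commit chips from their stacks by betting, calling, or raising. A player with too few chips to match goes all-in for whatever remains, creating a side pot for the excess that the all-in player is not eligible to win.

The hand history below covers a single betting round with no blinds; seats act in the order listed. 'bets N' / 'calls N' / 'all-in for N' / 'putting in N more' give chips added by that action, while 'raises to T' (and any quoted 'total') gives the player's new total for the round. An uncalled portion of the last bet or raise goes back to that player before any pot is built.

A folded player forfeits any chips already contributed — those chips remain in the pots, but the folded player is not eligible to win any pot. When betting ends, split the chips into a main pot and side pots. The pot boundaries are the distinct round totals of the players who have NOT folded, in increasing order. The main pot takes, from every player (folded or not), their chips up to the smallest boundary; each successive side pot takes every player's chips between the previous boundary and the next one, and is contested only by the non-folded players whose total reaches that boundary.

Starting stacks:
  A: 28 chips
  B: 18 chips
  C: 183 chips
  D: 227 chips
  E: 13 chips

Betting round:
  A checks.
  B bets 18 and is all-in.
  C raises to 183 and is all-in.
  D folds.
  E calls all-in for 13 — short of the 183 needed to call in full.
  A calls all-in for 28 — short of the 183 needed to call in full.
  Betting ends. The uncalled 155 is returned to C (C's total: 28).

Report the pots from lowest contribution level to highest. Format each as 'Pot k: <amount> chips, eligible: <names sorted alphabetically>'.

Pot 1: 52 chips, eligible: A, B, C, E
Pot 2: 15 chips, eligible: A, B, C
Pot 3: 20 chips, eligible: A, C

Derivation:
Contributions (after 155 returned to C): A=28, B=18, C=28, E=13
Folded: D
Pot levels (distinct totals of non-folded players): 13, 18, 28
Layer 1-13: 13 each from A, B, C, E = 13*4 = 52 chips; eligible A, B, C, E
Layer 14-18: 5 each from A, B, C = 5*3 = 15 chips; eligible A, B, C
Layer 19-28: 10 each from A, C = 10*2 = 20 chips; eligible A, C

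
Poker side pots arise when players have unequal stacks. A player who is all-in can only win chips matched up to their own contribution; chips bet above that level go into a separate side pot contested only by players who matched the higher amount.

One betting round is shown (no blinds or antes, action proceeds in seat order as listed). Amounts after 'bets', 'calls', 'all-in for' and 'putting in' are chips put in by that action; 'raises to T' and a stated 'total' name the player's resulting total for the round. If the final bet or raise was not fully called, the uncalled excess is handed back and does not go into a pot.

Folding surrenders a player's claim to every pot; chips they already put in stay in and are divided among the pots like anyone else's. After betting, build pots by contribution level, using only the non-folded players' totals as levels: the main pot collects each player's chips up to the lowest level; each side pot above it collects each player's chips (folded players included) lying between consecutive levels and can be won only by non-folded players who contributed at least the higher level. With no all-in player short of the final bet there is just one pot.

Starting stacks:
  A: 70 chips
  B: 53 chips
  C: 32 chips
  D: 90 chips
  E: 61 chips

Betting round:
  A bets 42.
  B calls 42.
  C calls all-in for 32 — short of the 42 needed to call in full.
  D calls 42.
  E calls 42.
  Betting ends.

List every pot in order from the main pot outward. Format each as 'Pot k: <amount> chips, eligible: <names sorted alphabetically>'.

Contributions: A=42, B=42, C=32, D=42, E=42
Pot levels (distinct totals of non-folded players): 32, 42
Layer 1-32: 32 each from A, B, C, D, E = 32*5 = 160 chips; eligible A, B, C, D, E
Layer 33-42: 10 each from A, B, D, E = 10*4 = 40 chips; eligible A, B, D, E

Pot 1: 160 chips, eligible: A, B, C, D, E
Pot 2: 40 chips, eligible: A, B, D, E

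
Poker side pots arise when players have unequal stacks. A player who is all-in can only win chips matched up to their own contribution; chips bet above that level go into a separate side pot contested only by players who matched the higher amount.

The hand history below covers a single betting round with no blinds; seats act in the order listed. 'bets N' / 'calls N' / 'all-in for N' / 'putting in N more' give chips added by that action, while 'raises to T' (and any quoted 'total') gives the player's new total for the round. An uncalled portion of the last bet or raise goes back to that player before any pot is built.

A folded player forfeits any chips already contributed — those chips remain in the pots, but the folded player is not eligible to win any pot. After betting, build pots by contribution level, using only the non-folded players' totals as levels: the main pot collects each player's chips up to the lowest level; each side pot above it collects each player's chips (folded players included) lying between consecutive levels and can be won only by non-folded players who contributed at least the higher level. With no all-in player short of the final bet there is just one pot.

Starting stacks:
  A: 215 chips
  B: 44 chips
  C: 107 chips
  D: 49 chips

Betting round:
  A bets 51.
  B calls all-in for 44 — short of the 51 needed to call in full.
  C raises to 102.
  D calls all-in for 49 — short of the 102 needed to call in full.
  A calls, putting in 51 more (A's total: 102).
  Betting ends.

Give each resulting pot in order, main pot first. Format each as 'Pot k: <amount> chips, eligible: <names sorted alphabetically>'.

Pot 1: 176 chips, eligible: A, B, C, D
Pot 2: 15 chips, eligible: A, C, D
Pot 3: 106 chips, eligible: A, C

Derivation:
Contributions: A=102, B=44, C=102, D=49
Pot levels (distinct totals of non-folded players): 44, 49, 102
Layer 1-44: 44 each from A, B, C, D = 44*4 = 176 chips; eligible A, B, C, D
Layer 45-49: 5 each from A, C, D = 5*3 = 15 chips; eligible A, C, D
Layer 50-102: 53 each from A, C = 53*2 = 106 chips; eligible A, C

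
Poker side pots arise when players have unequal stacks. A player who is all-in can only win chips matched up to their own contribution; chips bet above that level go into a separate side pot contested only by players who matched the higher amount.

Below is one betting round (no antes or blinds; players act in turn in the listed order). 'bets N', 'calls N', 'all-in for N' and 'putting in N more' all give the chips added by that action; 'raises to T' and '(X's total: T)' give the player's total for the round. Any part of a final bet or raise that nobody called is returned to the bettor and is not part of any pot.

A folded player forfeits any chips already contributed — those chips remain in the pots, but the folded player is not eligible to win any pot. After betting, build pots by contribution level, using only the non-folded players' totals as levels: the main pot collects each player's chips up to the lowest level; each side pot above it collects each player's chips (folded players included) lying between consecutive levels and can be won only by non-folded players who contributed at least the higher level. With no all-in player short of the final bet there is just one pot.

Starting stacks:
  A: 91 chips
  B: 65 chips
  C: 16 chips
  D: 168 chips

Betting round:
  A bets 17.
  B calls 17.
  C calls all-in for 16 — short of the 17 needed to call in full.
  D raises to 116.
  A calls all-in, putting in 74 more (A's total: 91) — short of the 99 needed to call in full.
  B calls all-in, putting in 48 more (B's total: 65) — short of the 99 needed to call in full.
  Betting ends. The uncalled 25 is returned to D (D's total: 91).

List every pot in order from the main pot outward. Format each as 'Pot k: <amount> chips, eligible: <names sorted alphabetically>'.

Pot 1: 64 chips, eligible: A, B, C, D
Pot 2: 147 chips, eligible: A, B, D
Pot 3: 52 chips, eligible: A, D

Derivation:
Contributions (after 25 returned to D): A=91, B=65, C=16, D=91
Pot levels (distinct totals of non-folded players): 16, 65, 91
Layer 1-16: 16 each from A, B, C, D = 16*4 = 64 chips; eligible A, B, C, D
Layer 17-65: 49 each from A, B, D = 49*3 = 147 chips; eligible A, B, D
Layer 66-91: 26 each from A, D = 26*2 = 52 chips; eligible A, D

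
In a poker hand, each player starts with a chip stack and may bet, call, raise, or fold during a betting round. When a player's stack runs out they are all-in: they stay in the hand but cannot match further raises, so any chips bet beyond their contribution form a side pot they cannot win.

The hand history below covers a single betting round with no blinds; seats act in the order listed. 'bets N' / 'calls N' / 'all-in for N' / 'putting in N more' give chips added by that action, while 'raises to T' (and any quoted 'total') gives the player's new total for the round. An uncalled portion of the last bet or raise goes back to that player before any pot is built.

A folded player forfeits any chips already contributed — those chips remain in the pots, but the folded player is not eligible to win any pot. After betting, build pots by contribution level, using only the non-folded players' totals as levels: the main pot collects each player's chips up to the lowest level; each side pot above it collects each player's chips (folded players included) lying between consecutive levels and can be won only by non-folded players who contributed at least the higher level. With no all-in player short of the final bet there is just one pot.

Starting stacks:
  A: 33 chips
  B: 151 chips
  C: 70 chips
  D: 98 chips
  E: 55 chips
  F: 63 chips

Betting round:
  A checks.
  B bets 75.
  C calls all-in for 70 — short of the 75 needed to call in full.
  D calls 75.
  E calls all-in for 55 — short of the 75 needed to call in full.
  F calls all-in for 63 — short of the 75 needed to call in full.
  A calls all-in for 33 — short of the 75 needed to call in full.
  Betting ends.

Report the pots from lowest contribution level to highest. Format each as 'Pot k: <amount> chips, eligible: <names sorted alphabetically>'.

Contributions: A=33, B=75, C=70, D=75, E=55, F=63
Pot levels (distinct totals of non-folded players): 33, 55, 63, 70, 75
Layer 1-33: 33 each from A, B, C, D, E, F = 33*6 = 198 chips; eligible A, B, C, D, E, F
Layer 34-55: 22 each from B, C, D, E, F = 22*5 = 110 chips; eligible B, C, D, E, F
Layer 56-63: 8 each from B, C, D, F = 8*4 = 32 chips; eligible B, C, D, F
Layer 64-70: 7 each from B, C, D = 7*3 = 21 chips; eligible B, C, D
Layer 71-75: 5 each from B, D = 5*2 = 10 chips; eligible B, D

Pot 1: 198 chips, eligible: A, B, C, D, E, F
Pot 2: 110 chips, eligible: B, C, D, E, F
Pot 3: 32 chips, eligible: B, C, D, F
Pot 4: 21 chips, eligible: B, C, D
Pot 5: 10 chips, eligible: B, D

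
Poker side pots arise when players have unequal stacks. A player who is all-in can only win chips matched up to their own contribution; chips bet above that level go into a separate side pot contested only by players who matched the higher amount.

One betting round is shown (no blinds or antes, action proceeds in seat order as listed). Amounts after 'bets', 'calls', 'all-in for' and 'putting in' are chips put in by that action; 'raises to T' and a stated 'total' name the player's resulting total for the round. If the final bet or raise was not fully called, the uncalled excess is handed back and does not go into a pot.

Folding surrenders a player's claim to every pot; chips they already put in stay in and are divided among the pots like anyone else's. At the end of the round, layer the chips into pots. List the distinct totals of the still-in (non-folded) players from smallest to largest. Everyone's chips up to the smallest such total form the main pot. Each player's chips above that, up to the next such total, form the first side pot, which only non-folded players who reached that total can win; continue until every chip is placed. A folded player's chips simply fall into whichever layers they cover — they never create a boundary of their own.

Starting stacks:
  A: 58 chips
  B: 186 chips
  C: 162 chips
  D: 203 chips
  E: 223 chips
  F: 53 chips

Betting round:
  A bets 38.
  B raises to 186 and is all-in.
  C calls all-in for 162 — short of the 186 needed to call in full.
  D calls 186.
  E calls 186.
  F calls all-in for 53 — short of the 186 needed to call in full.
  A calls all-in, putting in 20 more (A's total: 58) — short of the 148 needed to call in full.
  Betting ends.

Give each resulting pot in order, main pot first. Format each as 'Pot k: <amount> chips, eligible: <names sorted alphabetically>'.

Pot 1: 318 chips, eligible: A, B, C, D, E, F
Pot 2: 25 chips, eligible: A, B, C, D, E
Pot 3: 416 chips, eligible: B, C, D, E
Pot 4: 72 chips, eligible: B, D, E

Derivation:
Contributions: A=58, B=186, C=162, D=186, E=186, F=53
Pot levels (distinct totals of non-folded players): 53, 58, 162, 186
Layer 1-53: 53 each from A, B, C, D, E, F = 53*6 = 318 chips; eligible A, B, C, D, E, F
Layer 54-58: 5 each from A, B, C, D, E = 5*5 = 25 chips; eligible A, B, C, D, E
Layer 59-162: 104 each from B, C, D, E = 104*4 = 416 chips; eligible B, C, D, E
Layer 163-186: 24 each from B, D, E = 24*3 = 72 chips; eligible B, D, E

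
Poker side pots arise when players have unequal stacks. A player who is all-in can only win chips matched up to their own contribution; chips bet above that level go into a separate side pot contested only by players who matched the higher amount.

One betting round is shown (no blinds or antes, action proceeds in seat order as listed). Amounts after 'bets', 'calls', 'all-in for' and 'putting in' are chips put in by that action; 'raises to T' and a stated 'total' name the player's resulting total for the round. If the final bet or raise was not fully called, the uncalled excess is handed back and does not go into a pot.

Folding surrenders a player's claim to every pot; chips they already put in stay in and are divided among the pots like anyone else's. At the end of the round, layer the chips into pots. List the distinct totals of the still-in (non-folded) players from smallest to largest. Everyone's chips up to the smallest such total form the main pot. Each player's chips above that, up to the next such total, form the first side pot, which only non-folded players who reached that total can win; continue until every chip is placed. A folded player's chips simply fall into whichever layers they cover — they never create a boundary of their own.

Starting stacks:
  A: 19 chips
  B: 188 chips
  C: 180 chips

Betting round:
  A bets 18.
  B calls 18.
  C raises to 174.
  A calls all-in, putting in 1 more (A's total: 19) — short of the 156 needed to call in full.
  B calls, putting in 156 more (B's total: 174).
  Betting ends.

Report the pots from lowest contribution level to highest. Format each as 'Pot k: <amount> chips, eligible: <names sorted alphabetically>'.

Contributions: A=19, B=174, C=174
Pot levels (distinct totals of non-folded players): 19, 174
Layer 1-19: 19 each from A, B, C = 19*3 = 57 chips; eligible A, B, C
Layer 20-174: 155 each from B, C = 155*2 = 310 chips; eligible B, C

Pot 1: 57 chips, eligible: A, B, C
Pot 2: 310 chips, eligible: B, C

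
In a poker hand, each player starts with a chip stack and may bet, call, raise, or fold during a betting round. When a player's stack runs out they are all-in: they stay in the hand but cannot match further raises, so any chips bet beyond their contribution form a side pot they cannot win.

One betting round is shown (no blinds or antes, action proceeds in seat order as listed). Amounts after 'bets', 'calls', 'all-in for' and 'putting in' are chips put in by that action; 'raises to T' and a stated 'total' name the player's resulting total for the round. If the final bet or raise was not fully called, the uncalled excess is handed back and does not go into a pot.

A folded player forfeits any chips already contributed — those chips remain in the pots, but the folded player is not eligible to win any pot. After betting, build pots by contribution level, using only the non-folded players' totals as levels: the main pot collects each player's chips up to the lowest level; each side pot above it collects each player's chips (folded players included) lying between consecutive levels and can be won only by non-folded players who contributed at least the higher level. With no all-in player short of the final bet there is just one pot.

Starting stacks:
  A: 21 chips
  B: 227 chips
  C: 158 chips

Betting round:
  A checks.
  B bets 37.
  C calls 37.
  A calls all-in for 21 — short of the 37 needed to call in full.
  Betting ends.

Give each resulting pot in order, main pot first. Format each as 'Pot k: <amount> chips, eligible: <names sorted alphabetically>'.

Pot 1: 63 chips, eligible: A, B, C
Pot 2: 32 chips, eligible: B, C

Derivation:
Contributions: A=21, B=37, C=37
Pot levels (distinct totals of non-folded players): 21, 37
Layer 1-21: 21 each from A, B, C = 21*3 = 63 chips; eligible A, B, C
Layer 22-37: 16 each from B, C = 16*2 = 32 chips; eligible B, C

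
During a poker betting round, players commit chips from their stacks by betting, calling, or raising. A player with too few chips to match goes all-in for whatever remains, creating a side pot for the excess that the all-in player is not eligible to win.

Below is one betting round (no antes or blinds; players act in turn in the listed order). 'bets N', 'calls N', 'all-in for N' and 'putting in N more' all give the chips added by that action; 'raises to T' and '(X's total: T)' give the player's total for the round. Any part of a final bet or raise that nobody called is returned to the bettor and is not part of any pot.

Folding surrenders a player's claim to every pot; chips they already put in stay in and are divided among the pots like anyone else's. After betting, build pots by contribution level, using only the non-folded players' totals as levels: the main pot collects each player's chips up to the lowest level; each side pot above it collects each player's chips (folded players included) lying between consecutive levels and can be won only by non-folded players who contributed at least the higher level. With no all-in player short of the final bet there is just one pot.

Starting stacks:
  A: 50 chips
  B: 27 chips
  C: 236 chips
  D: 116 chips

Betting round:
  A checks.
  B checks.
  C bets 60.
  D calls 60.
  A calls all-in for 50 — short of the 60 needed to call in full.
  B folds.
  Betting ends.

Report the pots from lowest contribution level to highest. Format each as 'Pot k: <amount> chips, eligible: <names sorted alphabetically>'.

Contributions: A=50, C=60, D=60
Folded: B
Pot levels (distinct totals of non-folded players): 50, 60
Layer 1-50: 50 each from A, C, D = 50*3 = 150 chips; eligible A, C, D
Layer 51-60: 10 each from C, D = 10*2 = 20 chips; eligible C, D

Pot 1: 150 chips, eligible: A, C, D
Pot 2: 20 chips, eligible: C, D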